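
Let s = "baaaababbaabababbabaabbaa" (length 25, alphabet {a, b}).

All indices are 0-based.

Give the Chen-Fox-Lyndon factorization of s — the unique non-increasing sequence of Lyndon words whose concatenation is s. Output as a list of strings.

emit factor 1: 'b' (i=0, period=1)
emit factor 2: 'aaaababbaabababbabaabb' (i=1, period=22)
emit factor 3: 'a' (i=23, period=1)
emit factor 4: 'a' (i=24, period=1)

["b", "aaaababbaabababbabaabb", "a", "a"]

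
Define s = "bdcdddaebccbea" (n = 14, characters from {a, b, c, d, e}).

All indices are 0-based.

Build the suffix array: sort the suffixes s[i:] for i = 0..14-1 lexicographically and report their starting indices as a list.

rank | idx | suffix
   0 |  13 | a
   1 |   6 | aebccbea
   2 |   8 | bccbea
   3 |   0 | bdcdddaebccbea
   4 |  11 | bea
   5 |  10 | cbea
   6 |   9 | ccbea
   7 |   2 | cdddaebccbea
   8 |   5 | daebccbea
   9 |   1 | dcdddaebccbea
  10 |   4 | ddaebccbea
  11 |   3 | dddaebccbea
  12 |  12 | ea
  13 |   7 | ebccbea

[13, 6, 8, 0, 11, 10, 9, 2, 5, 1, 4, 3, 12, 7]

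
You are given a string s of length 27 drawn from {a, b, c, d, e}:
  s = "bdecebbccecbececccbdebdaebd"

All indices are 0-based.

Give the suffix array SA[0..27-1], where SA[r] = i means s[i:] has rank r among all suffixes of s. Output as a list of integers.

rank→(start, suffix):
  0 → (23, 'aebd')
  1 → (5, 'bbccecbececccbdebdaebd')
  2 → (6, 'bccecbececccbdebdaebd')
  3 → (25, 'bd')
  4 → (21, 'bdaebd')
  5 → (18, 'bdebdaebd')
  6 → (0, 'bdecebbccecbececccbdebdaebd')
  7 → (11, 'bececccbdebdaebd')
  8 → (17, 'cbdebdaebd')
  9 → (10, 'cbececccbdebdaebd')
  10 → (16, 'ccbdebdaebd')
  11 → (15, 'cccbdebdaebd')
  12 → (7, 'ccecbececccbdebdaebd')
  13 → (3, 'cebbccecbececccbdebdaebd')
  14 → (8, 'cecbececccbdebdaebd')
  15 → (13, 'cecccbdebdaebd')
  16 → (26, 'd')
  17 → (22, 'daebd')
  18 → (19, 'debdaebd')
  19 → (1, 'decebbccecbececccbdebdaebd')
  20 → (4, 'ebbccecbececccbdebdaebd')
  21 → (24, 'ebd')
  22 → (20, 'ebdaebd')
  23 → (9, 'ecbececccbdebdaebd')
  24 → (14, 'ecccbdebdaebd')
  25 → (2, 'ecebbccecbececccbdebdaebd')
  26 → (12, 'ececccbdebdaebd')

[23, 5, 6, 25, 21, 18, 0, 11, 17, 10, 16, 15, 7, 3, 8, 13, 26, 22, 19, 1, 4, 24, 20, 9, 14, 2, 12]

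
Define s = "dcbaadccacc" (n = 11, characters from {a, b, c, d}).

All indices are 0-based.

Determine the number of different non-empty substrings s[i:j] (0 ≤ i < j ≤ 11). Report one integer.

57

rank→(start, suffix):
  0 → (3, 'aadccacc')
  1 → (8, 'acc')
  2 → (4, 'adccacc')
  3 → (2, 'baadccacc')
  4 → (10, 'c')
  5 → (7, 'cacc')
  6 → (1, 'cbaadccacc')
  7 → (9, 'cc')
  8 → (6, 'ccacc')
  9 → (0, 'dcbaadccacc')
  10 → (5, 'dccacc')

SA = [3, 8, 4, 2, 10, 7, 1, 9, 6, 0, 5]
rank  pair      lcp
   1  s[3:],s[8:]  1  'a'
   2  s[8:],s[4:]  1  'a'
   3  s[4:],s[2:]  0  ''
   4  s[2:],s[10:]  0  ''
   5  s[10:],s[7:]  1  'c'
   6  s[7:],s[1:]  1  'c'
   7  s[1:],s[9:]  1  'c'
   8  s[9:],s[6:]  2  'cc'
   9  s[6:],s[0:]  0  ''
  10  s[0:],s[5:]  2  'dc'

n(n+1)/2 = 11·12/2 = 66
Σ LCP = 0 + 1 + 1 + 0 + 0 + 1 + 1 + 1 + 2 + 0 + 2 = 9
distinct = 66 − 9 = 57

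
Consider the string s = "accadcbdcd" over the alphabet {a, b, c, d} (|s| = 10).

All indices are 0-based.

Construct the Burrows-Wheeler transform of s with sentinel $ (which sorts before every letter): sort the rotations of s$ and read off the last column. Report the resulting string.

rank  rotation     last
    0  $accadcbdcd  d
    1  accadcbdcd$  $
    2  adcbdcd$acc  c
    3  bdcd$accadc  c
    4  cadcbdcd$ac  c
    5  cbdcd$accad  d
    6  ccadcbdcd$a  a
    7  cd$accadcbd  d
    8  d$accadcbdc  c
    9  dcbdcd$acca  a
   10  dcd$accadcb  b

d$cccdadcab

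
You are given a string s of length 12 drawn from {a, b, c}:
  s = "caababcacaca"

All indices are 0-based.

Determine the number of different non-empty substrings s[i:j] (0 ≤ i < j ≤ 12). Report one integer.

sorted suffixes:
  #0 SA[0]=11  'a'
  #1 SA[1]=1  'aababcacaca'
  #2 SA[2]=2  'ababcacaca'
  #3 SA[3]=4  'abcacaca'
  #4 SA[4]=9  'aca'
  #5 SA[5]=7  'acaca'
  #6 SA[6]=3  'babcacaca'
  #7 SA[7]=5  'bcacaca'
  #8 SA[8]=10  'ca'
  #9 SA[9]=0  'caababcacaca'
  #10 SA[10]=8  'caca'
  #11 SA[11]=6  'cacaca'

SA = [11, 1, 2, 4, 9, 7, 3, 5, 10, 0, 8, 6]
[i] adj suffixes → lcp
  [1] 11/1 → 1 ('a')
  [2] 1/2 → 1 ('a')
  [3] 2/4 → 2 ('ab')
  [4] 4/9 → 1 ('a')
  [5] 9/7 → 3 ('aca')
  [6] 7/3 → 0 ('')
  [7] 3/5 → 1 ('b')
  [8] 5/10 → 0 ('')
  [9] 10/0 → 2 ('ca')
  [10] 0/8 → 2 ('ca')
  [11] 8/6 → 4 ('caca')

n(n+1)/2 = 12·13/2 = 78
Σ LCP = 0 + 1 + 1 + 2 + 1 + 3 + 0 + 1 + 0 + 2 + 2 + 4 = 17
distinct = 78 − 17 = 61

61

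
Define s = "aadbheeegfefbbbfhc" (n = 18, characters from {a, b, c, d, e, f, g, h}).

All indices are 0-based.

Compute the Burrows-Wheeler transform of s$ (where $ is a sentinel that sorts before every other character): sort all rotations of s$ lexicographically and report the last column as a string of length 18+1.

c$afbbdhahefeegbefb

rank  rotation             last
    0  $aadbheeegfefbbbfhc  c
    1  aadbheeegfefbbbfhc$  $
    2  adbheeegfefbbbfhc$a  a
    3  bbbfhc$aadbheeegfef  f
    4  bbfhc$aadbheeegfefb  b
    5  bfhc$aadbheeegfefbb  b
    6  bheeegfefbbbfhc$aad  d
    7  c$aadbheeegfefbbbfh  h
    8  dbheeegfefbbbfhc$aa  a
    9  eeegfefbbbfhc$aadbh  h
   10  eegfefbbbfhc$aadbhe  e
   11  efbbbfhc$aadbheeegf  f
   12  egfefbbbfhc$aadbhee  e
   13  fbbbfhc$aadbheeegfe  e
   14  fefbbbfhc$aadbheeeg  g
   15  fhc$aadbheeegfefbbb  b
   16  gfefbbbfhc$aadbheee  e
   17  hc$aadbheeegfefbbbf  f
   18  heeegfefbbbfhc$aadb  b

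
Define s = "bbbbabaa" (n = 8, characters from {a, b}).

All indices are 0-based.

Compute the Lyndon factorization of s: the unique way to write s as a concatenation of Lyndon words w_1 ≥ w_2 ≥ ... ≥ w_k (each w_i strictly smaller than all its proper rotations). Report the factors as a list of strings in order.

emit factor 1: 'b' (i=0, period=1)
emit factor 2: 'b' (i=1, period=1)
emit factor 3: 'b' (i=2, period=1)
emit factor 4: 'b' (i=3, period=1)
emit factor 5: 'ab' (i=4, period=2)
emit factor 6: 'a' (i=6, period=1)
emit factor 7: 'a' (i=7, period=1)

["b", "b", "b", "b", "ab", "a", "a"]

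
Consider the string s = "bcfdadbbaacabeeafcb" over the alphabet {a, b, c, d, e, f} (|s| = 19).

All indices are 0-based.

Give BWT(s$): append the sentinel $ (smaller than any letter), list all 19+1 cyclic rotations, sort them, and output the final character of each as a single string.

bbcadecbd$aafbfaebac

rank  rotation              last
    0  $bcfdadbbaacabeeafcb  b
    1  aacabeeafcb$bcfdadbb  b
    2  abeeafcb$bcfdadbbaac  c
    3  acabeeafcb$bcfdadbba  a
    4  adbbaacabeeafcb$bcfd  d
    5  afcb$bcfdadbbaacabee  e
    6  b$bcfdadbbaacabeeafc  c
    7  baacabeeafcb$bcfdadb  b
    8  bbaacabeeafcb$bcfdad  d
    9  bcfdadbbaacabeeafcb$  $
   10  beeafcb$bcfdadbbaaca  a
   11  cabeeafcb$bcfdadbbaa  a
   12  cb$bcfdadbbaacabeeaf  f
   13  cfdadbbaacabeeafcb$b  b
   14  dadbbaacabeeafcb$bcf  f
   15  dbbaacabeeafcb$bcfda  a
   16  eafcb$bcfdadbbaacabe  e
   17  eeafcb$bcfdadbbaacab  b
   18  fcb$bcfdadbbaacabeea  a
   19  fdadbbaacabeeafcb$bc  c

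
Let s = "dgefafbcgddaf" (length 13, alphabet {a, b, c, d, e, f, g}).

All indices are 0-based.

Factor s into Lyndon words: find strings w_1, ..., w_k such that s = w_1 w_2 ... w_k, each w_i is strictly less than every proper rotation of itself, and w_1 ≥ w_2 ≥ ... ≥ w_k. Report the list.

["dgef", "afbcgdd", "af"]

emit factor 1: 'dgef' (i=0, period=4)
emit factor 2: 'afbcgdd' (i=4, period=7)
emit factor 3: 'af' (i=11, period=2)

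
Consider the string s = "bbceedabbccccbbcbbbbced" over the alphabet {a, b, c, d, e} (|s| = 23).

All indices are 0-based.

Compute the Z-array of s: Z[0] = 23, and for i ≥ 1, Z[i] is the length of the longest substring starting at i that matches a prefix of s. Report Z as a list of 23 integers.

Z[0]=23
i=1: fresh scan; Z[1]=1 extend→box=[1,2)
i=2: fresh scan; Z[2]=0
i=3: fresh scan; Z[3]=0
i=4: fresh scan; Z[4]=0
i=5: fresh scan; Z[5]=0
i=6: fresh scan; Z[6]=0
i=7: fresh scan; Z[7]=3 extend→box=[7,10)
i=8: min(r-i=2, Z[1]=1)=1; Z[8]=1
i=9: min(r-i=1, Z[2]=0)=0; Z[9]=0
i=10: fresh scan; Z[10]=0
i=11: fresh scan; Z[11]=0
i=12: fresh scan; Z[12]=0
i=13: fresh scan; Z[13]=3 extend→box=[13,16)
i=14: min(r-i=2, Z[1]=1)=1; Z[14]=1
i=15: min(r-i=1, Z[2]=0)=0; Z[15]=0
i=16: fresh scan; Z[16]=2 extend→box=[16,18)
i=17: min(r-i=1, Z[1]=1)=1; Z[17]=2 extend→box=[17,19)
i=18: min(r-i=1, Z[1]=1)=1; Z[18]=4 extend→box=[18,22)
i=19: min(r-i=3, Z[1]=1)=1; Z[19]=1
i=20: min(r-i=2, Z[2]=0)=0; Z[20]=0
i=21: min(r-i=1, Z[3]=0)=0; Z[21]=0
i=22: fresh scan; Z[22]=0

[23, 1, 0, 0, 0, 0, 0, 3, 1, 0, 0, 0, 0, 3, 1, 0, 2, 2, 4, 1, 0, 0, 0]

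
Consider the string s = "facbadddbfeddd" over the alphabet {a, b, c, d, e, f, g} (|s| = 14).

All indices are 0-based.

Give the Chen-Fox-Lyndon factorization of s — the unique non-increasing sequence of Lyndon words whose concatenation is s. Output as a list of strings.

["f", "acbadddbfeddd"]

emit factor 1: 'f' (i=0, period=1)
emit factor 2: 'acbadddbfeddd' (i=1, period=13)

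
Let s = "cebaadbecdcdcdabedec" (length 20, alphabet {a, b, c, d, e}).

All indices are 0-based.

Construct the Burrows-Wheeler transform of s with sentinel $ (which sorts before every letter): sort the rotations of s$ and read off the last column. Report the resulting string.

cbdaedaedde$caccecdbb

rank  rotation               last
    0  $cebaadbecdcdcdabedec  c
    1  aadbecdcdcdabedec$ceb  b
    2  abedec$cebaadbecdcdcd  d
    3  adbecdcdcdabedec$ceba  a
    4  baadbecdcdcdabedec$ce  e
    5  becdcdcdabedec$cebaad  d
    6  bedec$cebaadbecdcdcda  a
    7  c$cebaadbecdcdcdabede  e
    8  cdabedec$cebaadbecdcd  d
    9  cdcdabedec$cebaadbecd  d
   10  cdcdcdabedec$cebaadbe  e
   11  cebaadbecdcdcdabedec$  $
   12  dabedec$cebaadbecdcdc  c
   13  dbecdcdcdabedec$cebaa  a
   14  dcdabedec$cebaadbecdc  c
   15  dcdcdabedec$cebaadbec  c
   16  dec$cebaadbecdcdcdabe  e
   17  ebaadbecdcdcdabedec$c  c
   18  ec$cebaadbecdcdcdabed  d
   19  ecdcdcdabedec$cebaadb  b
   20  edec$cebaadbecdcdcdab  b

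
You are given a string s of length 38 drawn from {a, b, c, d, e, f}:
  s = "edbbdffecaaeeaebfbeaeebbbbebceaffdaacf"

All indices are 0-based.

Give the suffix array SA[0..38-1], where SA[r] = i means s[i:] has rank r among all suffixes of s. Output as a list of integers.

rank→(start, suffix):
  0 → (34, 'aacf')
  1 → (9, 'aaeeaebfbeaeebbbbebceaffdaacf')
  2 → (35, 'acf')
  3 → (13, 'aebfbeaeebbbbebceaffdaacf')
  4 → (10, 'aeeaebfbeaeebbbbebceaffdaacf')
  5 → (19, 'aeebbbbebceaffdaacf')
  6 → (30, 'affdaacf')
  7 → (22, 'bbbbebceaffdaacf')
  8 → (23, 'bbbebceaffdaacf')
  9 → (2, 'bbdffecaaeeaebfbeaeebbbbebceaffdaacf')
  10 → (24, 'bbebceaffdaacf')
  11 → (27, 'bceaffdaacf')
  12 → (3, 'bdffecaaeeaebfbeaeebbbbebceaffdaacf')
  13 → (17, 'beaeebbbbebceaffdaacf')
  14 → (25, 'bebceaffdaacf')
  15 → (15, 'bfbeaeebbbbebceaffdaacf')
  16 → (8, 'caaeeaebfbeaeebbbbebceaffdaacf')
  17 → (28, 'ceaffdaacf')
  18 → (36, 'cf')
  19 → (33, 'daacf')
  20 → (1, 'dbbdffecaaeeaebfbeaeebbbbebceaffdaacf')
  21 → (4, 'dffecaaeeaebfbeaeebbbbebceaffdaacf')
  22 → (12, 'eaebfbeaeebbbbebceaffdaacf')
  23 → (18, 'eaeebbbbebceaffdaacf')
  24 → (29, 'eaffdaacf')
  25 → (21, 'ebbbbebceaffdaacf')
  26 → (26, 'ebceaffdaacf')
  27 → (14, 'ebfbeaeebbbbebceaffdaacf')
  28 → (7, 'ecaaeeaebfbeaeebbbbebceaffdaacf')
  29 → (0, 'edbbdffecaaeeaebfbeaeebbbbebceaffdaacf')
  30 → (11, 'eeaebfbeaeebbbbebceaffdaacf')
  31 → (20, 'eebbbbebceaffdaacf')
  32 → (37, 'f')
  33 → (16, 'fbeaeebbbbebceaffdaacf')
  34 → (32, 'fdaacf')
  35 → (6, 'fecaaeeaebfbeaeebbbbebceaffdaacf')
  36 → (31, 'ffdaacf')
  37 → (5, 'ffecaaeeaebfbeaeebbbbebceaffdaacf')

[34, 9, 35, 13, 10, 19, 30, 22, 23, 2, 24, 27, 3, 17, 25, 15, 8, 28, 36, 33, 1, 4, 12, 18, 29, 21, 26, 14, 7, 0, 11, 20, 37, 16, 32, 6, 31, 5]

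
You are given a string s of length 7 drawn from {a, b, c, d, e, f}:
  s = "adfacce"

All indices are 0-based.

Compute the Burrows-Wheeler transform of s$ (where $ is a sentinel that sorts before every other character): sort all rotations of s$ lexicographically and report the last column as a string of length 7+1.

ef$acacd

rank  rotation  last
    0  $adfacce  e
    1  acce$adf  f
    2  adfacce$  $
    3  cce$adfa  a
    4  ce$adfac  c
    5  dfacce$a  a
    6  e$adfacc  c
    7  facce$ad  d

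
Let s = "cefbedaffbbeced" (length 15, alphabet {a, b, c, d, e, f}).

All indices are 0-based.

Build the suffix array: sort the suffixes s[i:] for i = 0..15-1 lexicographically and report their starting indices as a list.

[6, 9, 10, 3, 12, 0, 14, 5, 11, 13, 4, 1, 8, 2, 7]

sorted suffixes:
  #0 SA[0]=6  'affbbeced'
  #1 SA[1]=9  'bbeced'
  #2 SA[2]=10  'beced'
  #3 SA[3]=3  'bedaffbbeced'
  #4 SA[4]=12  'ced'
  #5 SA[5]=0  'cefbedaffbbeced'
  #6 SA[6]=14  'd'
  #7 SA[7]=5  'daffbbeced'
  #8 SA[8]=11  'eced'
  #9 SA[9]=13  'ed'
  #10 SA[10]=4  'edaffbbeced'
  #11 SA[11]=1  'efbedaffbbeced'
  #12 SA[12]=8  'fbbeced'
  #13 SA[13]=2  'fbedaffbbeced'
  #14 SA[14]=7  'ffbbeced'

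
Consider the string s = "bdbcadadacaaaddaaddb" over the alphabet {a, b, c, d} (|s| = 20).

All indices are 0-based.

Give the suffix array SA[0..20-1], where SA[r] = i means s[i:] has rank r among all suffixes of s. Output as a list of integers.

[10, 11, 15, 8, 6, 4, 12, 16, 19, 2, 0, 9, 3, 14, 7, 5, 18, 1, 13, 17]

rank | idx | suffix
   0 |  10 | aaaddaaddb
   1 |  11 | aaddaaddb
   2 |  15 | aaddb
   3 |   8 | acaaaddaaddb
   4 |   6 | adacaaaddaaddb
   5 |   4 | adadacaaaddaaddb
   6 |  12 | addaaddb
   7 |  16 | addb
   8 |  19 | b
   9 |   2 | bcadadacaaaddaaddb
  10 |   0 | bdbcadadacaaaddaaddb
  11 |   9 | caaaddaaddb
  12 |   3 | cadadacaaaddaaddb
  13 |  14 | daaddb
  14 |   7 | dacaaaddaaddb
  15 |   5 | dadacaaaddaaddb
  16 |  18 | db
  17 |   1 | dbcadadacaaaddaaddb
  18 |  13 | ddaaddb
  19 |  17 | ddb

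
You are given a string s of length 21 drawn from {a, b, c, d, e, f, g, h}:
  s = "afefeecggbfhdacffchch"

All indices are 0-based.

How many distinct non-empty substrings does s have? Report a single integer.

216

rank | idx | suffix
   0 |  13 | acffchch
   1 |   0 | afefeecggbfhdacffchch
   2 |   9 | bfhdacffchch
   3 |  14 | cffchch
   4 |   6 | cggbfhdacffchch
   5 |  19 | ch
   6 |  17 | chch
   7 |  12 | dacffchch
   8 |   5 | ecggbfhdacffchch
   9 |   4 | eecggbfhdacffchch
  10 |   2 | efeecggbfhdacffchch
  11 |  16 | fchch
  12 |   3 | feecggbfhdacffchch
  13 |   1 | fefeecggbfhdacffchch
  14 |  15 | ffchch
  15 |  10 | fhdacffchch
  16 |   8 | gbfhdacffchch
  17 |   7 | ggbfhdacffchch
  18 |  20 | h
  19 |  18 | hch
  20 |  11 | hdacffchch

SA = [13, 0, 9, 14, 6, 19, 17, 12, 5, 4, 2, 16, 3, 1, 15, 10, 8, 7, 20, 18, 11]
i: (SA[i-1],SA[i]) lcp shared
  1: (13,0) 1 'a'
  2: (0,9) 0 ''
  3: (9,14) 0 ''
  4: (14,6) 1 'c'
  5: (6,19) 1 'c'
  6: (19,17) 2 'ch'
  7: (17,12) 0 ''
  8: (12,5) 0 ''
  9: (5,4) 1 'e'
  10: (4,2) 1 'e'
  11: (2,16) 0 ''
  12: (16,3) 1 'f'
  13: (3,1) 2 'fe'
  14: (1,15) 1 'f'
  15: (15,10) 1 'f'
  16: (10,8) 0 ''
  17: (8,7) 1 'g'
  18: (7,20) 0 ''
  19: (20,18) 1 'h'
  20: (18,11) 1 'h'

n(n+1)/2 = 21·22/2 = 231
Σ LCP = 0 + 1 + 0 + 0 + 1 + 1 + 2 + 0 + 0 + 1 + 1 + 0 + 1 + 2 + 1 + 1 + 0 + 1 + 0 + 1 + 1 = 15
distinct = 231 − 15 = 216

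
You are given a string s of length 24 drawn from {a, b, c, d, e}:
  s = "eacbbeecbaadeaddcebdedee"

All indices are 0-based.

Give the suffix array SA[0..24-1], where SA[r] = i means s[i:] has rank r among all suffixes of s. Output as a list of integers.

[9, 1, 13, 10, 8, 3, 18, 4, 7, 2, 16, 15, 14, 11, 19, 21, 23, 0, 12, 17, 6, 20, 22, 5]

sorted suffixes:
  #0 SA[0]=9  'aadeaddcebdedee'
  #1 SA[1]=1  'acbbeecbaadeaddcebdedee'
  #2 SA[2]=13  'addcebdedee'
  #3 SA[3]=10  'adeaddcebdedee'
  #4 SA[4]=8  'baadeaddcebdedee'
  #5 SA[5]=3  'bbeecbaadeaddcebdedee'
  #6 SA[6]=18  'bdedee'
  #7 SA[7]=4  'beecbaadeaddcebdedee'
  #8 SA[8]=7  'cbaadeaddcebdedee'
  #9 SA[9]=2  'cbbeecbaadeaddcebdedee'
  #10 SA[10]=16  'cebdedee'
  #11 SA[11]=15  'dcebdedee'
  #12 SA[12]=14  'ddcebdedee'
  #13 SA[13]=11  'deaddcebdedee'
  #14 SA[14]=19  'dedee'
  #15 SA[15]=21  'dee'
  #16 SA[16]=23  'e'
  #17 SA[17]=0  'eacbbeecbaadeaddcebdedee'
  #18 SA[18]=12  'eaddcebdedee'
  #19 SA[19]=17  'ebdedee'
  #20 SA[20]=6  'ecbaadeaddcebdedee'
  #21 SA[21]=20  'edee'
  #22 SA[22]=22  'ee'
  #23 SA[23]=5  'eecbaadeaddcebdedee'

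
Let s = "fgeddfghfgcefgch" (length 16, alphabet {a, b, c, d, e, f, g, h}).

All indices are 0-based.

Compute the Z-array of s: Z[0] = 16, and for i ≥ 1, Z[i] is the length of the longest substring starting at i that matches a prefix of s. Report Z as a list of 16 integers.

Z[0]=16
i=1: fresh scan; Z[1]=0
i=2: fresh scan; Z[2]=0
i=3: fresh scan; Z[3]=0
i=4: fresh scan; Z[4]=0
i=5: fresh scan; Z[5]=2 grow→box=[5,7)
i=6: min(r-i=1, Z[1]=0)=0; Z[6]=0
i=7: fresh scan; Z[7]=0
i=8: fresh scan; Z[8]=2 grow→box=[8,10)
i=9: min(r-i=1, Z[1]=0)=0; Z[9]=0
i=10: fresh scan; Z[10]=0
i=11: fresh scan; Z[11]=0
i=12: fresh scan; Z[12]=2 grow→box=[12,14)
i=13: min(r-i=1, Z[1]=0)=0; Z[13]=0
i=14: fresh scan; Z[14]=0
i=15: fresh scan; Z[15]=0

[16, 0, 0, 0, 0, 2, 0, 0, 2, 0, 0, 0, 2, 0, 0, 0]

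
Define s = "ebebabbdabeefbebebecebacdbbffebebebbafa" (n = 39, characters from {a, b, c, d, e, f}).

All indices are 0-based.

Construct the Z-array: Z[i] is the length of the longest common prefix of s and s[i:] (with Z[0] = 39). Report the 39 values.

[39, 0, 2, 0, 0, 0, 0, 0, 0, 0, 1, 1, 0, 0, 4, 0, 3, 0, 1, 0, 2, 0, 0, 0, 0, 0, 0, 0, 0, 4, 0, 4, 0, 2, 0, 0, 0, 0, 0]

Z[0]=39
i=1: outside box; Z[1]=0
i=2: outside box; Z[2]=2 extend→box=[2,4)
i=3: min(r-i=1, Z[1]=0)=0; Z[3]=0
i=4: outside box; Z[4]=0
i=5: outside box; Z[5]=0
i=6: outside box; Z[6]=0
i=7: outside box; Z[7]=0
i=8: outside box; Z[8]=0
i=9: outside box; Z[9]=0
i=10: outside box; Z[10]=1 extend→box=[10,11)
i=11: outside box; Z[11]=1 extend→box=[11,12)
i=12: outside box; Z[12]=0
i=13: outside box; Z[13]=0
i=14: outside box; Z[14]=4 extend→box=[14,18)
i=15: min(r-i=3, Z[1]=0)=0; Z[15]=0
i=16: min(r-i=2, Z[2]=2)=2; Z[16]=3 extend→box=[16,19)
i=17: min(r-i=2, Z[1]=0)=0; Z[17]=0
i=18: min(r-i=1, Z[2]=2)=1; Z[18]=1
i=19: outside box; Z[19]=0
i=20: outside box; Z[20]=2 extend→box=[20,22)
i=21: min(r-i=1, Z[1]=0)=0; Z[21]=0
i=22: outside box; Z[22]=0
i=23: outside box; Z[23]=0
i=24: outside box; Z[24]=0
i=25: outside box; Z[25]=0
i=26: outside box; Z[26]=0
i=27: outside box; Z[27]=0
i=28: outside box; Z[28]=0
i=29: outside box; Z[29]=4 extend→box=[29,33)
i=30: min(r-i=3, Z[1]=0)=0; Z[30]=0
i=31: min(r-i=2, Z[2]=2)=2; Z[31]=4 extend→box=[31,35)
i=32: min(r-i=3, Z[1]=0)=0; Z[32]=0
i=33: min(r-i=2, Z[2]=2)=2; Z[33]=2
i=34: min(r-i=1, Z[3]=0)=0; Z[34]=0
i=35: outside box; Z[35]=0
i=36: outside box; Z[36]=0
i=37: outside box; Z[37]=0
i=38: outside box; Z[38]=0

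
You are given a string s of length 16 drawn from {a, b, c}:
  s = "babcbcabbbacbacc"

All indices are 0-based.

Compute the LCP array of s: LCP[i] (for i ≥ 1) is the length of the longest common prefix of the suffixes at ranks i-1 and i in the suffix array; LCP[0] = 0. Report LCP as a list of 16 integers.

[0, 2, 1, 2, 0, 2, 3, 1, 2, 1, 2, 0, 1, 1, 2, 1]

rank | idx | suffix
   0 |   6 | abbbacbacc
   1 |   1 | abcbcabbbacbacc
   2 |  10 | acbacc
   3 |  13 | acc
   4 |   0 | babcbcabbbacbacc
   5 |   9 | bacbacc
   6 |  12 | bacc
   7 |   8 | bbacbacc
   8 |   7 | bbbacbacc
   9 |   4 | bcabbbacbacc
  10 |   2 | bcbcabbbacbacc
  11 |  15 | c
  12 |   5 | cabbbacbacc
  13 |  11 | cbacc
  14 |   3 | cbcabbbacbacc
  15 |  14 | cc

SA = [6, 1, 10, 13, 0, 9, 12, 8, 7, 4, 2, 15, 5, 11, 3, 14]
[i] adj suffixes → lcp
  [1] 6/1 → 2 ('ab')
  [2] 1/10 → 1 ('a')
  [3] 10/13 → 2 ('ac')
  [4] 13/0 → 0 ('')
  [5] 0/9 → 2 ('ba')
  [6] 9/12 → 3 ('bac')
  [7] 12/8 → 1 ('b')
  [8] 8/7 → 2 ('bb')
  [9] 7/4 → 1 ('b')
  [10] 4/2 → 2 ('bc')
  [11] 2/15 → 0 ('')
  [12] 15/5 → 1 ('c')
  [13] 5/11 → 1 ('c')
  [14] 11/3 → 2 ('cb')
  [15] 3/14 → 1 ('c')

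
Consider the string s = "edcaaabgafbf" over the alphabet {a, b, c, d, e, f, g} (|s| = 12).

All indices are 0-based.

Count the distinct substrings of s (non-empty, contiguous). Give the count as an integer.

rank→(start, suffix):
  0 → (3, 'aaabgafbf')
  1 → (4, 'aabgafbf')
  2 → (5, 'abgafbf')
  3 → (8, 'afbf')
  4 → (10, 'bf')
  5 → (6, 'bgafbf')
  6 → (2, 'caaabgafbf')
  7 → (1, 'dcaaabgafbf')
  8 → (0, 'edcaaabgafbf')
  9 → (11, 'f')
  10 → (9, 'fbf')
  11 → (7, 'gafbf')

SA = [3, 4, 5, 8, 10, 6, 2, 1, 0, 11, 9, 7]
i: (SA[i-1],SA[i]) lcp shared
  1: (3,4) 2 'aa'
  2: (4,5) 1 'a'
  3: (5,8) 1 'a'
  4: (8,10) 0 ''
  5: (10,6) 1 'b'
  6: (6,2) 0 ''
  7: (2,1) 0 ''
  8: (1,0) 0 ''
  9: (0,11) 0 ''
  10: (11,9) 1 'f'
  11: (9,7) 0 ''

n(n+1)/2 = 12·13/2 = 78
Σ LCP = 0 + 2 + 1 + 1 + 0 + 1 + 0 + 0 + 0 + 0 + 1 + 0 = 6
distinct = 78 − 6 = 72

72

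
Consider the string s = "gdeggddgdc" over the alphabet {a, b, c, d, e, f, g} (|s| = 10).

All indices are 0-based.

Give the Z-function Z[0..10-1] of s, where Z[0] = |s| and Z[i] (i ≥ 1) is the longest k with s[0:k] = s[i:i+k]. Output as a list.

[10, 0, 0, 1, 2, 0, 0, 2, 0, 0]

Z[0]=10
i=1: outside box; Z[1]=0
i=2: outside box; Z[2]=0
i=3: outside box; Z[3]=1 scan→box=[3,4)
i=4: outside box; Z[4]=2 scan→box=[4,6)
i=5: min(r-i=1, Z[1]=0)=0; Z[5]=0
i=6: outside box; Z[6]=0
i=7: outside box; Z[7]=2 scan→box=[7,9)
i=8: min(r-i=1, Z[1]=0)=0; Z[8]=0
i=9: outside box; Z[9]=0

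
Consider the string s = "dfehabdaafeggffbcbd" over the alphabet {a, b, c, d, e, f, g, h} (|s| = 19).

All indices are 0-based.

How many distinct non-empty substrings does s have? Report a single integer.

177

sorted suffixes:
  #0 SA[0]=7  'aafeggffbcbd'
  #1 SA[1]=4  'abdaafeggffbcbd'
  #2 SA[2]=8  'afeggffbcbd'
  #3 SA[3]=15  'bcbd'
  #4 SA[4]=17  'bd'
  #5 SA[5]=5  'bdaafeggffbcbd'
  #6 SA[6]=16  'cbd'
  #7 SA[7]=18  'd'
  #8 SA[8]=6  'daafeggffbcbd'
  #9 SA[9]=0  'dfehabdaafeggffbcbd'
  #10 SA[10]=10  'eggffbcbd'
  #11 SA[11]=2  'ehabdaafeggffbcbd'
  #12 SA[12]=14  'fbcbd'
  #13 SA[13]=9  'feggffbcbd'
  #14 SA[14]=1  'fehabdaafeggffbcbd'
  #15 SA[15]=13  'ffbcbd'
  #16 SA[16]=12  'gffbcbd'
  #17 SA[17]=11  'ggffbcbd'
  #18 SA[18]=3  'habdaafeggffbcbd'

SA = [7, 4, 8, 15, 17, 5, 16, 18, 6, 0, 10, 2, 14, 9, 1, 13, 12, 11, 3]
rank  pair      lcp
   1  s[7:],s[4:]  1  'a'
   2  s[4:],s[8:]  1  'a'
   3  s[8:],s[15:]  0  ''
   4  s[15:],s[17:]  1  'b'
   5  s[17:],s[5:]  2  'bd'
   6  s[5:],s[16:]  0  ''
   7  s[16:],s[18:]  0  ''
   8  s[18:],s[6:]  1  'd'
   9  s[6:],s[0:]  1  'd'
  10  s[0:],s[10:]  0  ''
  11  s[10:],s[2:]  1  'e'
  12  s[2:],s[14:]  0  ''
  13  s[14:],s[9:]  1  'f'
  14  s[9:],s[1:]  2  'fe'
  15  s[1:],s[13:]  1  'f'
  16  s[13:],s[12:]  0  ''
  17  s[12:],s[11:]  1  'g'
  18  s[11:],s[3:]  0  ''

n(n+1)/2 = 19·20/2 = 190
Σ LCP = 0 + 1 + 1 + 0 + 1 + 2 + 0 + 0 + 1 + 1 + 0 + 1 + 0 + 1 + 2 + 1 + 0 + 1 + 0 = 13
distinct = 190 − 13 = 177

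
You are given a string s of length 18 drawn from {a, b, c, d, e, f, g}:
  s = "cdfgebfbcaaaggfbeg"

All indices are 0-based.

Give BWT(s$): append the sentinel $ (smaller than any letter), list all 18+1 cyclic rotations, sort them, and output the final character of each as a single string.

gcaaffeb$cgbbgdefga

rank  rotation             last
    0  $cdfgebfbcaaaggfbeg  g
    1  aaaggfbeg$cdfgebfbc  c
    2  aaggfbeg$cdfgebfbca  a
    3  aggfbeg$cdfgebfbcaa  a
    4  bcaaaggfbeg$cdfgebf  f
    5  beg$cdfgebfbcaaaggf  f
    6  bfbcaaaggfbeg$cdfge  e
    7  caaaggfbeg$cdfgebfb  b
    8  cdfgebfbcaaaggfbeg$  $
    9  dfgebfbcaaaggfbeg$c  c
   10  ebfbcaaaggfbeg$cdfg  g
   11  eg$cdfgebfbcaaaggfb  b
   12  fbcaaaggfbeg$cdfgeb  b
   13  fbeg$cdfgebfbcaaagg  g
   14  fgebfbcaaaggfbeg$cd  d
   15  g$cdfgebfbcaaaggfbe  e
   16  gebfbcaaaggfbeg$cdf  f
   17  gfbeg$cdfgebfbcaaag  g
   18  ggfbeg$cdfgebfbcaaa  a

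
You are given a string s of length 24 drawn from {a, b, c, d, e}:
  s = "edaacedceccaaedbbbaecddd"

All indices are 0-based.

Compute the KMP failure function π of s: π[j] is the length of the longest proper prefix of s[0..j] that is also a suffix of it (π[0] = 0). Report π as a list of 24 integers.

π[0] = 0
j=1 s[j]='d': π[1]=0 (border '')
j=2 s[j]='a': π[2]=0 (border '')
j=3 s[j]='a': π[3]=0 (border '')
j=4 s[j]='c': π[4]=0 (border '')
j=5 s[j]='e': π[5]=1 (border 'e')
j=6 s[j]='d': π[6]=2 (border 'ed')
j=7 s[j]='c': k: 2→0; π[7]=0 (border '')
j=8 s[j]='e': π[8]=1 (border 'e')
j=9 s[j]='c': k: 1→0; π[9]=0 (border '')
j=10 s[j]='c': π[10]=0 (border '')
j=11 s[j]='a': π[11]=0 (border '')
j=12 s[j]='a': π[12]=0 (border '')
j=13 s[j]='e': π[13]=1 (border 'e')
j=14 s[j]='d': π[14]=2 (border 'ed')
j=15 s[j]='b': k: 2→0; π[15]=0 (border '')
j=16 s[j]='b': π[16]=0 (border '')
j=17 s[j]='b': π[17]=0 (border '')
j=18 s[j]='a': π[18]=0 (border '')
j=19 s[j]='e': π[19]=1 (border 'e')
j=20 s[j]='c': k: 1→0; π[20]=0 (border '')
j=21 s[j]='d': π[21]=0 (border '')
j=22 s[j]='d': π[22]=0 (border '')
j=23 s[j]='d': π[23]=0 (border '')

[0, 0, 0, 0, 0, 1, 2, 0, 1, 0, 0, 0, 0, 1, 2, 0, 0, 0, 0, 1, 0, 0, 0, 0]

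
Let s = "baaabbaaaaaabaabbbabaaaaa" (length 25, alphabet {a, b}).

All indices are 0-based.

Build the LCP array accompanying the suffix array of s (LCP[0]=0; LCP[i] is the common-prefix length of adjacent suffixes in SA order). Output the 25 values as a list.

rank | idx | suffix
   0 |  24 | a
   1 |  23 | aa
   2 |  22 | aaa
   3 |  21 | aaaa
   4 |  20 | aaaaa
   5 |   6 | aaaaaabaabbbabaaaaa
   6 |   7 | aaaaabaabbbabaaaaa
   7 |   8 | aaaabaabbbabaaaaa
   8 |   9 | aaabaabbbabaaaaa
   9 |   1 | aaabbaaaaaabaabbbabaaaaa
  10 |  10 | aabaabbbabaaaaa
  11 |   2 | aabbaaaaaabaabbbabaaaaa
  12 |  13 | aabbbabaaaaa
  13 |  18 | abaaaaa
  14 |  11 | abaabbbabaaaaa
  15 |   3 | abbaaaaaabaabbbabaaaaa
  16 |  14 | abbbabaaaaa
  17 |  19 | baaaaa
  18 |   5 | baaaaaabaabbbabaaaaa
  19 |   0 | baaabbaaaaaabaabbbabaaaaa
  20 |  12 | baabbbabaaaaa
  21 |  17 | babaaaaa
  22 |   4 | bbaaaaaabaabbbabaaaaa
  23 |  16 | bbabaaaaa
  24 |  15 | bbbabaaaaa

SA = [24, 23, 22, 21, 20, 6, 7, 8, 9, 1, 10, 2, 13, 18, 11, 3, 14, 19, 5, 0, 12, 17, 4, 16, 15]
i: (SA[i-1],SA[i]) lcp shared
  1: (24,23) 1 'a'
  2: (23,22) 2 'aa'
  3: (22,21) 3 'aaa'
  4: (21,20) 4 'aaaa'
  5: (20,6) 5 'aaaaa'
  6: (6,7) 5 'aaaaa'
  7: (7,8) 4 'aaaa'
  8: (8,9) 3 'aaa'
  9: (9,1) 4 'aaab'
  10: (1,10) 2 'aa'
  11: (10,2) 3 'aab'
  12: (2,13) 4 'aabb'
  13: (13,18) 1 'a'
  14: (18,11) 4 'abaa'
  15: (11,3) 2 'ab'
  16: (3,14) 3 'abb'
  17: (14,19) 0 ''
  18: (19,5) 6 'baaaaa'
  19: (5,0) 4 'baaa'
  20: (0,12) 3 'baa'
  21: (12,17) 2 'ba'
  22: (17,4) 1 'b'
  23: (4,16) 3 'bba'
  24: (16,15) 2 'bb'

[0, 1, 2, 3, 4, 5, 5, 4, 3, 4, 2, 3, 4, 1, 4, 2, 3, 0, 6, 4, 3, 2, 1, 3, 2]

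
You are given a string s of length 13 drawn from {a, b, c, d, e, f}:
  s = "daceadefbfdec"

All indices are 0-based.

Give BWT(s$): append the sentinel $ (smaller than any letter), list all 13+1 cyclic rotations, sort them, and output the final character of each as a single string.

rank  rotation        last
    0  $daceadefbfdec  c
    1  aceadefbfdec$d  d
    2  adefbfdec$dace  e
    3  bfdec$daceadef  f
    4  c$daceadefbfde  e
    5  ceadefbfdec$da  a
    6  daceadefbfdec$  $
    7  dec$daceadefbf  f
    8  defbfdec$dacea  a
    9  eadefbfdec$dac  c
   10  ec$daceadefbfd  d
   11  efbfdec$dacead  d
   12  fbfdec$daceade  e
   13  fdec$daceadefb  b

cdefea$facddeb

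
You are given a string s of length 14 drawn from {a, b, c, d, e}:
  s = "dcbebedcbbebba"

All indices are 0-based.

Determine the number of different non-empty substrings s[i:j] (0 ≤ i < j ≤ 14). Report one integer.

88

rank→(start, suffix):
  0 → (13, 'a')
  1 → (12, 'ba')
  2 → (11, 'bba')
  3 → (8, 'bbebba')
  4 → (9, 'bebba')
  5 → (2, 'bebedcbbebba')
  6 → (4, 'bedcbbebba')
  7 → (7, 'cbbebba')
  8 → (1, 'cbebedcbbebba')
  9 → (6, 'dcbbebba')
  10 → (0, 'dcbebedcbbebba')
  11 → (10, 'ebba')
  12 → (3, 'ebedcbbebba')
  13 → (5, 'edcbbebba')

SA = [13, 12, 11, 8, 9, 2, 4, 7, 1, 6, 0, 10, 3, 5]
i: (SA[i-1],SA[i]) lcp shared
  1: (13,12) 0 ''
  2: (12,11) 1 'b'
  3: (11,8) 2 'bb'
  4: (8,9) 1 'b'
  5: (9,2) 3 'beb'
  6: (2,4) 2 'be'
  7: (4,7) 0 ''
  8: (7,1) 2 'cb'
  9: (1,6) 0 ''
  10: (6,0) 3 'dcb'
  11: (0,10) 0 ''
  12: (10,3) 2 'eb'
  13: (3,5) 1 'e'

n(n+1)/2 = 14·15/2 = 105
Σ LCP = 0 + 0 + 1 + 2 + 1 + 3 + 2 + 0 + 2 + 0 + 3 + 0 + 2 + 1 = 17
distinct = 105 − 17 = 88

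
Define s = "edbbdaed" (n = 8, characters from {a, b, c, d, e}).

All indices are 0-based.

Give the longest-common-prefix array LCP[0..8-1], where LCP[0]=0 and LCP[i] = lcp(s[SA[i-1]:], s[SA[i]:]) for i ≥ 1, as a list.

rank | idx | suffix
   0 |   5 | aed
   1 |   2 | bbdaed
   2 |   3 | bdaed
   3 |   7 | d
   4 |   4 | daed
   5 |   1 | dbbdaed
   6 |   6 | ed
   7 |   0 | edbbdaed

SA = [5, 2, 3, 7, 4, 1, 6, 0]
i: (SA[i-1],SA[i]) lcp shared
  1: (5,2) 0 ''
  2: (2,3) 1 'b'
  3: (3,7) 0 ''
  4: (7,4) 1 'd'
  5: (4,1) 1 'd'
  6: (1,6) 0 ''
  7: (6,0) 2 'ed'

[0, 0, 1, 0, 1, 1, 0, 2]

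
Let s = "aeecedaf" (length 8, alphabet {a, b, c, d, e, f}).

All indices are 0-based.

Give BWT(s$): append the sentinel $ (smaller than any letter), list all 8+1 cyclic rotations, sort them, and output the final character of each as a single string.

f$deeecaa

rank  rotation   last
    0  $aeecedaf  f
    1  aeecedaf$  $
    2  af$aeeced  d
    3  cedaf$aee  e
    4  daf$aeece  e
    5  ecedaf$ae  e
    6  edaf$aeec  c
    7  eecedaf$a  a
    8  f$aeeceda  a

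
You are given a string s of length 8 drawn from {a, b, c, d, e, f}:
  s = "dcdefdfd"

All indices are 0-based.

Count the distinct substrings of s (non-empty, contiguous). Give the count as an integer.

31

rank | idx | suffix
   0 |   1 | cdefdfd
   1 |   7 | d
   2 |   0 | dcdefdfd
   3 |   2 | defdfd
   4 |   5 | dfd
   5 |   3 | efdfd
   6 |   6 | fd
   7 |   4 | fdfd

SA = [1, 7, 0, 2, 5, 3, 6, 4]
i: (SA[i-1],SA[i]) lcp shared
  1: (1,7) 0 ''
  2: (7,0) 1 'd'
  3: (0,2) 1 'd'
  4: (2,5) 1 'd'
  5: (5,3) 0 ''
  6: (3,6) 0 ''
  7: (6,4) 2 'fd'

n(n+1)/2 = 8·9/2 = 36
Σ LCP = 0 + 0 + 1 + 1 + 1 + 0 + 0 + 2 = 5
distinct = 36 − 5 = 31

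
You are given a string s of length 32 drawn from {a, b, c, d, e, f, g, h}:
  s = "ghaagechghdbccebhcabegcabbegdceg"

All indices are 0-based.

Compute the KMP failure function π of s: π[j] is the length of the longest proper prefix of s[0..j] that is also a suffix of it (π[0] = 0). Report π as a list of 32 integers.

π[0] = 0
j=1 s[j]='h': π[1]=0 (border '')
j=2 s[j]='a': π[2]=0 (border '')
j=3 s[j]='a': π[3]=0 (border '')
j=4 s[j]='g': π[4]=1 (border 'g')
j=5 s[j]='e': k: 1→0; π[5]=0 (border '')
j=6 s[j]='c': π[6]=0 (border '')
j=7 s[j]='h': π[7]=0 (border '')
j=8 s[j]='g': π[8]=1 (border 'g')
j=9 s[j]='h': π[9]=2 (border 'gh')
j=10 s[j]='d': k: 2→0; π[10]=0 (border '')
j=11 s[j]='b': π[11]=0 (border '')
j=12 s[j]='c': π[12]=0 (border '')
j=13 s[j]='c': π[13]=0 (border '')
j=14 s[j]='e': π[14]=0 (border '')
j=15 s[j]='b': π[15]=0 (border '')
j=16 s[j]='h': π[16]=0 (border '')
j=17 s[j]='c': π[17]=0 (border '')
j=18 s[j]='a': π[18]=0 (border '')
j=19 s[j]='b': π[19]=0 (border '')
j=20 s[j]='e': π[20]=0 (border '')
j=21 s[j]='g': π[21]=1 (border 'g')
j=22 s[j]='c': k: 1→0; π[22]=0 (border '')
j=23 s[j]='a': π[23]=0 (border '')
j=24 s[j]='b': π[24]=0 (border '')
j=25 s[j]='b': π[25]=0 (border '')
j=26 s[j]='e': π[26]=0 (border '')
j=27 s[j]='g': π[27]=1 (border 'g')
j=28 s[j]='d': k: 1→0; π[28]=0 (border '')
j=29 s[j]='c': π[29]=0 (border '')
j=30 s[j]='e': π[30]=0 (border '')
j=31 s[j]='g': π[31]=1 (border 'g')

[0, 0, 0, 0, 1, 0, 0, 0, 1, 2, 0, 0, 0, 0, 0, 0, 0, 0, 0, 0, 0, 1, 0, 0, 0, 0, 0, 1, 0, 0, 0, 1]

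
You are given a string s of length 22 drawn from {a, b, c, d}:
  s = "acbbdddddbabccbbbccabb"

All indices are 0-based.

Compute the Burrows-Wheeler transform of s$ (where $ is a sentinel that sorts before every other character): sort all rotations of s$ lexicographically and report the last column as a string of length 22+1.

rank  rotation                 last
    0  $acbbdddddbabccbbbccabb  b
    1  abb$acbbdddddbabccbbbcc  c
    2  abccbbbccabb$acbbdddddb  b
    3  acbbdddddbabccbbbccabb$  $
    4  b$acbbdddddbabccbbbccab  b
    5  babccbbbccabb$acbbddddd  d
    6  bb$acbbdddddbabccbbbcca  a
    7  bbbccabb$acbbdddddbabcc  c
    8  bbccabb$acbbdddddbabccb  b
    9  bbdddddbabccbbbccabb$ac  c
   10  bccabb$acbbdddddbabccbb  b
   11  bccbbbccabb$acbbdddddba  a
   12  bdddddbabccbbbccabb$acb  b
   13  cabb$acbbdddddbabccbbbc  c
   14  cbbbccabb$acbbdddddbabc  c
   15  cbbdddddbabccbbbccabb$a  a
   16  ccabb$acbbdddddbabccbbb  b
   17  ccbbbccabb$acbbdddddbab  b
   18  dbabccbbbccabb$acbbdddd  d
   19  ddbabccbbbccabb$acbbddd  d
   20  dddbabccbbbccabb$acbbdd  d
   21  ddddbabccbbbccabb$acbbd  d
   22  dddddbabccbbbccabb$acbb  b

bcb$bdacbcbabccabbddddb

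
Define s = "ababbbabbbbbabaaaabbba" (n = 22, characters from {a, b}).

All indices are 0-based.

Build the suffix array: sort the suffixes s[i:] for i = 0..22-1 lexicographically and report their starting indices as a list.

[21, 14, 15, 16, 12, 0, 17, 2, 6, 20, 13, 11, 1, 5, 19, 10, 4, 18, 9, 3, 8, 7]

rank→(start, suffix):
  0 → (21, 'a')
  1 → (14, 'aaaabbba')
  2 → (15, 'aaabbba')
  3 → (16, 'aabbba')
  4 → (12, 'abaaaabbba')
  5 → (0, 'ababbbabbbbbabaaaabbba')
  6 → (17, 'abbba')
  7 → (2, 'abbbabbbbbabaaaabbba')
  8 → (6, 'abbbbbabaaaabbba')
  9 → (20, 'ba')
  10 → (13, 'baaaabbba')
  11 → (11, 'babaaaabbba')
  12 → (1, 'babbbabbbbbabaaaabbba')
  13 → (5, 'babbbbbabaaaabbba')
  14 → (19, 'bba')
  15 → (10, 'bbabaaaabbba')
  16 → (4, 'bbabbbbbabaaaabbba')
  17 → (18, 'bbba')
  18 → (9, 'bbbabaaaabbba')
  19 → (3, 'bbbabbbbbabaaaabbba')
  20 → (8, 'bbbbabaaaabbba')
  21 → (7, 'bbbbbabaaaabbba')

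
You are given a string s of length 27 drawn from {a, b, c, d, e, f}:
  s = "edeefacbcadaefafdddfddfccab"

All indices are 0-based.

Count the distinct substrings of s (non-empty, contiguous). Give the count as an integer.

347

sorted suffixes:
  #0 SA[0]=25  'ab'
  #1 SA[1]=5  'acbcadaefafdddfddfccab'
  #2 SA[2]=9  'adaefafdddfddfccab'
  #3 SA[3]=11  'aefafdddfddfccab'
  #4 SA[4]=14  'afdddfddfccab'
  #5 SA[5]=26  'b'
  #6 SA[6]=7  'bcadaefafdddfddfccab'
  #7 SA[7]=24  'cab'
  #8 SA[8]=8  'cadaefafdddfddfccab'
  #9 SA[9]=6  'cbcadaefafdddfddfccab'
  #10 SA[10]=23  'ccab'
  #11 SA[11]=10  'daefafdddfddfccab'
  #12 SA[12]=16  'dddfddfccab'
  #13 SA[13]=20  'ddfccab'
  #14 SA[14]=17  'ddfddfccab'
  #15 SA[15]=1  'deefacbcadaefafdddfddfccab'
  #16 SA[16]=21  'dfccab'
  #17 SA[17]=18  'dfddfccab'
  #18 SA[18]=0  'edeefacbcadaefafdddfddfccab'
  #19 SA[19]=2  'eefacbcadaefafdddfddfccab'
  #20 SA[20]=3  'efacbcadaefafdddfddfccab'
  #21 SA[21]=12  'efafdddfddfccab'
  #22 SA[22]=4  'facbcadaefafdddfddfccab'
  #23 SA[23]=13  'fafdddfddfccab'
  #24 SA[24]=22  'fccab'
  #25 SA[25]=15  'fdddfddfccab'
  #26 SA[26]=19  'fddfccab'

SA = [25, 5, 9, 11, 14, 26, 7, 24, 8, 6, 23, 10, 16, 20, 17, 1, 21, 18, 0, 2, 3, 12, 4, 13, 22, 15, 19]
[i] adj suffixes → lcp
  [1] 25/5 → 1 ('a')
  [2] 5/9 → 1 ('a')
  [3] 9/11 → 1 ('a')
  [4] 11/14 → 1 ('a')
  [5] 14/26 → 0 ('')
  [6] 26/7 → 1 ('b')
  [7] 7/24 → 0 ('')
  [8] 24/8 → 2 ('ca')
  [9] 8/6 → 1 ('c')
  [10] 6/23 → 1 ('c')
  [11] 23/10 → 0 ('')
  [12] 10/16 → 1 ('d')
  [13] 16/20 → 2 ('dd')
  [14] 20/17 → 3 ('ddf')
  [15] 17/1 → 1 ('d')
  [16] 1/21 → 1 ('d')
  [17] 21/18 → 2 ('df')
  [18] 18/0 → 0 ('')
  [19] 0/2 → 1 ('e')
  [20] 2/3 → 1 ('e')
  [21] 3/12 → 3 ('efa')
  [22] 12/4 → 0 ('')
  [23] 4/13 → 2 ('fa')
  [24] 13/22 → 1 ('f')
  [25] 22/15 → 1 ('f')
  [26] 15/19 → 3 ('fdd')

n(n+1)/2 = 27·28/2 = 378
Σ LCP = 0 + 1 + 1 + 1 + 1 + 0 + 1 + 0 + 2 + 1 + 1 + 0 + 1 + 2 + 3 + 1 + 1 + 2 + 0 + 1 + 1 + 3 + 0 + 2 + 1 + 1 + 3 = 31
distinct = 378 − 31 = 347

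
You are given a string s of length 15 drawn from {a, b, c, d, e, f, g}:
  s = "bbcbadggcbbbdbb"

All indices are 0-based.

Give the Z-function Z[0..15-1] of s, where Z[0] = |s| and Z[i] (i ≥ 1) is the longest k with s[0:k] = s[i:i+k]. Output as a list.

Z[0]=15
i=1: fresh scan; Z[1]=1 grow→box=[1,2)
i=2: fresh scan; Z[2]=0
i=3: fresh scan; Z[3]=1 grow→box=[3,4)
i=4: fresh scan; Z[4]=0
i=5: fresh scan; Z[5]=0
i=6: fresh scan; Z[6]=0
i=7: fresh scan; Z[7]=0
i=8: fresh scan; Z[8]=0
i=9: fresh scan; Z[9]=2 grow→box=[9,11)
i=10: min(r-i=1, Z[1]=1)=1; Z[10]=2 grow→box=[10,12)
i=11: min(r-i=1, Z[1]=1)=1; Z[11]=1
i=12: fresh scan; Z[12]=0
i=13: fresh scan; Z[13]=2 grow→box=[13,15)
i=14: min(r-i=1, Z[1]=1)=1; Z[14]=1

[15, 1, 0, 1, 0, 0, 0, 0, 0, 2, 2, 1, 0, 2, 1]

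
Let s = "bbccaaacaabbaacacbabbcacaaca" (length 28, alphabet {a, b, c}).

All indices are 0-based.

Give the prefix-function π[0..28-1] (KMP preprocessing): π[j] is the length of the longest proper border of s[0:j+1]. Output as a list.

π[0] = 0
j=1 s[j]='b': π[1]=1 (border 'b')
j=2 s[j]='c': k: 1→0; π[2]=0 (border '')
j=3 s[j]='c': π[3]=0 (border '')
j=4 s[j]='a': π[4]=0 (border '')
j=5 s[j]='a': π[5]=0 (border '')
j=6 s[j]='a': π[6]=0 (border '')
j=7 s[j]='c': π[7]=0 (border '')
j=8 s[j]='a': π[8]=0 (border '')
j=9 s[j]='a': π[9]=0 (border '')
j=10 s[j]='b': π[10]=1 (border 'b')
j=11 s[j]='b': π[11]=2 (border 'bb')
j=12 s[j]='a': k: 2→1→0; π[12]=0 (border '')
j=13 s[j]='a': π[13]=0 (border '')
j=14 s[j]='c': π[14]=0 (border '')
j=15 s[j]='a': π[15]=0 (border '')
j=16 s[j]='c': π[16]=0 (border '')
j=17 s[j]='b': π[17]=1 (border 'b')
j=18 s[j]='a': k: 1→0; π[18]=0 (border '')
j=19 s[j]='b': π[19]=1 (border 'b')
j=20 s[j]='b': π[20]=2 (border 'bb')
j=21 s[j]='c': π[21]=3 (border 'bbc')
j=22 s[j]='a': k: 3→0; π[22]=0 (border '')
j=23 s[j]='c': π[23]=0 (border '')
j=24 s[j]='a': π[24]=0 (border '')
j=25 s[j]='a': π[25]=0 (border '')
j=26 s[j]='c': π[26]=0 (border '')
j=27 s[j]='a': π[27]=0 (border '')

[0, 1, 0, 0, 0, 0, 0, 0, 0, 0, 1, 2, 0, 0, 0, 0, 0, 1, 0, 1, 2, 3, 0, 0, 0, 0, 0, 0]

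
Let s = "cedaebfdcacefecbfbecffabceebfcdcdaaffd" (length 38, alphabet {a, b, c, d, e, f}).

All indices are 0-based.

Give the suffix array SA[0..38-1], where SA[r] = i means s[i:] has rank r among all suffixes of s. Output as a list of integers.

[33, 22, 9, 3, 34, 23, 17, 15, 27, 5, 8, 14, 31, 29, 0, 24, 10, 19, 37, 32, 2, 7, 30, 26, 4, 13, 18, 1, 25, 11, 21, 16, 28, 36, 6, 12, 20, 35]

sorted suffixes:
  #0 SA[0]=33  'aaffd'
  #1 SA[1]=22  'abceebfcdcdaaffd'
  #2 SA[2]=9  'acefecbfbecffabceebfcdcdaaffd'
  #3 SA[3]=3  'aebfdcacefecbfbecffabceebfcdcdaaffd'
  #4 SA[4]=34  'affd'
  #5 SA[5]=23  'bceebfcdcdaaffd'
  #6 SA[6]=17  'becffabceebfcdcdaaffd'
  #7 SA[7]=15  'bfbecffabceebfcdcdaaffd'
  #8 SA[8]=27  'bfcdcdaaffd'
  #9 SA[9]=5  'bfdcacefecbfbecffabceebfcdcdaaffd'
  #10 SA[10]=8  'cacefecbfbecffabceebfcdcdaaffd'
  #11 SA[11]=14  'cbfbecffabceebfcdcdaaffd'
  #12 SA[12]=31  'cdaaffd'
  #13 SA[13]=29  'cdcdaaffd'
  #14 SA[14]=0  'cedaebfdcacefecbfbecffabceebfcdcdaaffd'
  #15 SA[15]=24  'ceebfcdcdaaffd'
  #16 SA[16]=10  'cefecbfbecffabceebfcdcdaaffd'
  #17 SA[17]=19  'cffabceebfcdcdaaffd'
  #18 SA[18]=37  'd'
  #19 SA[19]=32  'daaffd'
  #20 SA[20]=2  'daebfdcacefecbfbecffabceebfcdcdaaffd'
  #21 SA[21]=7  'dcacefecbfbecffabceebfcdcdaaffd'
  #22 SA[22]=30  'dcdaaffd'
  #23 SA[23]=26  'ebfcdcdaaffd'
  #24 SA[24]=4  'ebfdcacefecbfbecffabceebfcdcdaaffd'
  #25 SA[25]=13  'ecbfbecffabceebfcdcdaaffd'
  #26 SA[26]=18  'ecffabceebfcdcdaaffd'
  #27 SA[27]=1  'edaebfdcacefecbfbecffabceebfcdcdaaffd'
  #28 SA[28]=25  'eebfcdcdaaffd'
  #29 SA[29]=11  'efecbfbecffabceebfcdcdaaffd'
  #30 SA[30]=21  'fabceebfcdcdaaffd'
  #31 SA[31]=16  'fbecffabceebfcdcdaaffd'
  #32 SA[32]=28  'fcdcdaaffd'
  #33 SA[33]=36  'fd'
  #34 SA[34]=6  'fdcacefecbfbecffabceebfcdcdaaffd'
  #35 SA[35]=12  'fecbfbecffabceebfcdcdaaffd'
  #36 SA[36]=20  'ffabceebfcdcdaaffd'
  #37 SA[37]=35  'ffd'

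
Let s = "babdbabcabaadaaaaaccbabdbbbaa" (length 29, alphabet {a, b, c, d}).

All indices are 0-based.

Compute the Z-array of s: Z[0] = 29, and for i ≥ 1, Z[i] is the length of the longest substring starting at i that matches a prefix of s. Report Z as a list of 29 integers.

[29, 0, 1, 0, 3, 0, 1, 0, 0, 2, 0, 0, 0, 0, 0, 0, 0, 0, 0, 0, 5, 0, 1, 0, 1, 1, 2, 0, 0]

Z[0]=29
i=1: fresh scan; Z[1]=0
i=2: fresh scan; Z[2]=1 scan→box=[2,3)
i=3: fresh scan; Z[3]=0
i=4: fresh scan; Z[4]=3 scan→box=[4,7)
i=5: min(r-i=2, Z[1]=0)=0; Z[5]=0
i=6: min(r-i=1, Z[2]=1)=1; Z[6]=1
i=7: fresh scan; Z[7]=0
i=8: fresh scan; Z[8]=0
i=9: fresh scan; Z[9]=2 scan→box=[9,11)
i=10: min(r-i=1, Z[1]=0)=0; Z[10]=0
i=11: fresh scan; Z[11]=0
i=12: fresh scan; Z[12]=0
i=13: fresh scan; Z[13]=0
i=14: fresh scan; Z[14]=0
i=15: fresh scan; Z[15]=0
i=16: fresh scan; Z[16]=0
i=17: fresh scan; Z[17]=0
i=18: fresh scan; Z[18]=0
i=19: fresh scan; Z[19]=0
i=20: fresh scan; Z[20]=5 scan→box=[20,25)
i=21: min(r-i=4, Z[1]=0)=0; Z[21]=0
i=22: min(r-i=3, Z[2]=1)=1; Z[22]=1
i=23: min(r-i=2, Z[3]=0)=0; Z[23]=0
i=24: min(r-i=1, Z[4]=3)=1; Z[24]=1
i=25: fresh scan; Z[25]=1 scan→box=[25,26)
i=26: fresh scan; Z[26]=2 scan→box=[26,28)
i=27: min(r-i=1, Z[1]=0)=0; Z[27]=0
i=28: fresh scan; Z[28]=0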